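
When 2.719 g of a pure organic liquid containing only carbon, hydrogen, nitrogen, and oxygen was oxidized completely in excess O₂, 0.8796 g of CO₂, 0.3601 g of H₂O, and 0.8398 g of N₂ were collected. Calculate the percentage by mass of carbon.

mol C = 0.8796 g CO₂ ÷ 44.009 g/mol = 0.019987 mol
mol H = 2 × 0.3601 g H₂O ÷ 18.015 g/mol = 0.039978 mol
mol N = 2 × 0.8398 g N₂ ÷ 28.014 g/mol = 0.059956 mol
mass O = 2.719 − (0.24006 + 0.040298 + 0.83980) = 1.5988 g → mol O = 1.5988 ÷ 15.999 = 0.099934 mol
mass % C = 0.24006 g ÷ 2.719 g × 100%

8.83%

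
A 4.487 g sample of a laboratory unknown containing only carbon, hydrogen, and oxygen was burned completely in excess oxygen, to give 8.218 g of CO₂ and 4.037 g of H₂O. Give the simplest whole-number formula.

C5H12O3

mol C = 8.218 g CO₂ ÷ 44.009 g/mol = 0.18673 mol
mol H = 2 × 4.037 g H₂O ÷ 18.015 g/mol = 0.44818 mol
mass O = 4.487 − (2.2429 + 0.45177) = 1.7924 g → mol O = 1.7924 ÷ 15.999 = 0.11203 mol
Divide by the smallest (0.11203 mol): C 1.667, H 4.001, O 1.000
Multiplying each by 3 gives whole numbers: C 5.00, H 12.00, O 3.00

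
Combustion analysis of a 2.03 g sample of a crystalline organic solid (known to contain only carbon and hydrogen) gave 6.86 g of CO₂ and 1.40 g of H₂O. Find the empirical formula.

CH

mol C = 6.86 g CO₂ ÷ 44.009 g/mol = 0.1559 mol
mol H = 2 × 1.40 g H₂O ÷ 18.015 g/mol = 0.1554 mol
Divide by the smallest (0.1554 mol): C 1.003, H 1.000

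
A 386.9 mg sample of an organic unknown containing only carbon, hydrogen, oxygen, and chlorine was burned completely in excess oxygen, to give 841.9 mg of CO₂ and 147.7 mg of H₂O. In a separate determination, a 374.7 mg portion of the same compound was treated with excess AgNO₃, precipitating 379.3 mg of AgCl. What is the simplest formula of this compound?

C7H6ClO

mol C = 0.8419 g CO₂ ÷ 44.009 g/mol = 0.019130 mol
mol H = 2 × 0.1477 g H₂O ÷ 18.015 g/mol = 0.016397 mol
From the AgCl data: mol Cl per gram of compound = (0.3793 ÷ 143.318) ÷ 0.3747 = 0.0070631 mol/g, so in the 0.3869 g combustion sample mol Cl = 0.0027327 mol
mass O = 0.3869 − (0.22977 + 0.016529 + 0.096875) = 0.043723 g → mol O = 0.043723 ÷ 15.999 = 0.0027329 mol
Divide by the smallest (0.0027327 mol): C 7.000, H 6.000, Cl 1.000, O 1.000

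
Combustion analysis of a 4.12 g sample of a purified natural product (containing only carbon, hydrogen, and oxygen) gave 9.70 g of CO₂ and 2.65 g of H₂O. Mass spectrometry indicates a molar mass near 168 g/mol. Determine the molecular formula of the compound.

C9H12O3

mol C = 9.70 g CO₂ ÷ 44.009 g/mol = 0.2204 mol
mol H = 2 × 2.65 g H₂O ÷ 18.015 g/mol = 0.2942 mol
mass O = 4.12 − (2.647 + 0.2966) = 1.176 g → mol O = 1.176 ÷ 15.999 = 0.07351 mol
Divide by the smallest (0.07351 mol): C 2.998, H 4.002, O 1.000
Empirical formula: C3H4O
Empirical-formula mass = 56.06 g/mol; 168 ÷ 56.06 ≈ 3, so the molecular formula is C9H12O3.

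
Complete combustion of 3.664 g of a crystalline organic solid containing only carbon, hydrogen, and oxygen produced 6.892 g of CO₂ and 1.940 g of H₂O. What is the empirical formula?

C8H11O5

mol C = 6.892 g CO₂ ÷ 44.009 g/mol = 0.15660 mol
mol H = 2 × 1.940 g H₂O ÷ 18.015 g/mol = 0.21538 mol
mass O = 3.664 − (1.8810 + 0.21710) = 1.5659 g → mol O = 1.5659 ÷ 15.999 = 0.097877 mol
Divide by the smallest (0.097877 mol): C 1.600, H 2.200, O 1.000
Multiplying each by 5 gives whole numbers: C 8.00, H 11.00, O 5.00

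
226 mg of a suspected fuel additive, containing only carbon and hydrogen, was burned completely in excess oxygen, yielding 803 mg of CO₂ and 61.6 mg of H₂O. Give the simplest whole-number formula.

mol C = 0.803 g CO₂ ÷ 44.009 g/mol = 0.01825 mol
mol H = 2 × 0.0616 g H₂O ÷ 18.015 g/mol = 0.006839 mol
Divide by the smallest (0.006839 mol): C 2.668, H 1.000
Multiplying each by 3 gives whole numbers: C 8.00, H 3.00

C8H3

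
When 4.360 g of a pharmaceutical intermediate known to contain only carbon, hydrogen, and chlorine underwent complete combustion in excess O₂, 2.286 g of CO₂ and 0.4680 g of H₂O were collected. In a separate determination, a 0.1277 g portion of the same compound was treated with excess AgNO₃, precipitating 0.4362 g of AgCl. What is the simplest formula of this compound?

CHCl2

mol C = 2.286 g CO₂ ÷ 44.009 g/mol = 0.051944 mol
mol H = 2 × 0.4680 g H₂O ÷ 18.015 g/mol = 0.051957 mol
From the AgCl data: mol Cl per gram of compound = (0.4362 ÷ 143.318) ÷ 0.1277 = 0.023834 mol/g, so in the 4.360 g combustion sample mol Cl = 0.10392 mol
Divide by the smallest (0.051944 mol): C 1.000, H 1.000, Cl 2.001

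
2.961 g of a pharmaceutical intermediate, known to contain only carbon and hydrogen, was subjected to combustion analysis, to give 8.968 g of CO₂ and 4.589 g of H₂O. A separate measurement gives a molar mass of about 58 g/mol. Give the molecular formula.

C4H10

mol C = 8.968 g CO₂ ÷ 44.009 g/mol = 0.20378 mol
mol H = 2 × 4.589 g H₂O ÷ 18.015 g/mol = 0.50946 mol
Divide by the smallest (0.20378 mol): C 1.000, H 2.500
Multiplying each by 2 gives whole numbers: C 2.00, H 5.00
Empirical formula: C2H5
Empirical-formula mass = 29.06 g/mol; 58 ÷ 29.06 ≈ 2, so the molecular formula is C4H10.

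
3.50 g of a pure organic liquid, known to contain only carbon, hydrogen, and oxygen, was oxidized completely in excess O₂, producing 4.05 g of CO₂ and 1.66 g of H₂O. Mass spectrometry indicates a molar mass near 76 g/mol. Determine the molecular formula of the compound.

C2H4O3

mol C = 4.05 g CO₂ ÷ 44.009 g/mol = 0.09203 mol
mol H = 2 × 1.66 g H₂O ÷ 18.015 g/mol = 0.1843 mol
mass O = 3.50 − (1.105 + 0.1858) = 2.209 g → mol O = 2.209 ÷ 15.999 = 0.1381 mol
Divide by the smallest (0.09203 mol): C 1.000, H 2.003, O 1.500
Multiplying each by 2 gives whole numbers: C 2.00, H 4.01, O 3.00
Empirical formula: C2H4O3
Empirical-formula mass = 76.05 g/mol; 76 ÷ 76.05 ≈ 1, so the molecular formula is C2H4O3.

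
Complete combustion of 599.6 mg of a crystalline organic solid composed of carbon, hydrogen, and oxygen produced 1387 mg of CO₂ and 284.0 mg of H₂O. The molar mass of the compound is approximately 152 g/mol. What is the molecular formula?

C8H8O3

mol C = 1.387 g CO₂ ÷ 44.009 g/mol = 0.031516 mol
mol H = 2 × 0.2840 g H₂O ÷ 18.015 g/mol = 0.031529 mol
mass O = 0.5996 − (0.37854 + 0.031782) = 0.18928 g → mol O = 0.18928 ÷ 15.999 = 0.011831 mol
Divide by the smallest (0.011831 mol): C 2.664, H 2.665, O 1.000
Multiplying each by 3 gives whole numbers: C 7.99, H 8.00, O 3.00
Empirical formula: C8H8O3
Empirical-formula mass = 152.15 g/mol; 152 ÷ 152.15 ≈ 1, so the molecular formula is C8H8O3.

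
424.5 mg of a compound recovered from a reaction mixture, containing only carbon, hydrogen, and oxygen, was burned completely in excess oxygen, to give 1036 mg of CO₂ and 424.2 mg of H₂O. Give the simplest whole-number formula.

C4H8O

mol C = 1.036 g CO₂ ÷ 44.009 g/mol = 0.023541 mol
mol H = 2 × 0.4242 g H₂O ÷ 18.015 g/mol = 0.047094 mol
mass O = 0.4245 − (0.28275 + 0.047471) = 0.094283 g → mol O = 0.094283 ÷ 15.999 = 0.0058930 mol
Divide by the smallest (0.0058930 mol): C 3.995, H 7.991, O 1.000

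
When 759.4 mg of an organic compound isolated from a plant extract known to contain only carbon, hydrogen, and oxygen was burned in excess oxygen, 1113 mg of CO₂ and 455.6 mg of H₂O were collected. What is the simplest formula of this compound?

mol C = 1.113 g CO₂ ÷ 44.009 g/mol = 0.025290 mol
mol H = 2 × 0.4556 g H₂O ÷ 18.015 g/mol = 0.050580 mol
mass O = 0.7594 − (0.30376 + 0.050985) = 0.40465 g → mol O = 0.40465 ÷ 15.999 = 0.025292 mol
Divide by the smallest (0.025290 mol): C 1.000, H 2.000, O 1.000

CH2O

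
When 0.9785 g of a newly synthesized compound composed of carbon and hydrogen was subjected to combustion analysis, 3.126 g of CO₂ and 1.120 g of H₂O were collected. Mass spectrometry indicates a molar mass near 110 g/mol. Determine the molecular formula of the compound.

C8H14

mol C = 3.126 g CO₂ ÷ 44.009 g/mol = 0.071031 mol
mol H = 2 × 1.120 g H₂O ÷ 18.015 g/mol = 0.12434 mol
Divide by the smallest (0.071031 mol): C 1.000, H 1.751
Multiplying each by 4 gives whole numbers: C 4.00, H 7.00
Empirical formula: C4H7
Empirical-formula mass = 55.10 g/mol; 110 ÷ 55.10 ≈ 2, so the molecular formula is C8H14.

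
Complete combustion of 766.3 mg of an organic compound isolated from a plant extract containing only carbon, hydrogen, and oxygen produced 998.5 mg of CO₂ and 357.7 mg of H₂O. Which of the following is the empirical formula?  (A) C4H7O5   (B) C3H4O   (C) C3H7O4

(A) C4H7O5

mol C = 0.9985 g CO₂ ÷ 44.009 g/mol = 0.022689 mol
mol H = 2 × 0.3577 g H₂O ÷ 18.015 g/mol = 0.039711 mol
mass O = 0.7663 − (0.27251 + 0.040029) = 0.45376 g → mol O = 0.45376 ÷ 15.999 = 0.028362 mol
Divide by the smallest (0.022689 mol): C 1.000, H 1.750, O 1.250
Multiplying each by 4 gives whole numbers: C 4.00, H 7.00, O 5.00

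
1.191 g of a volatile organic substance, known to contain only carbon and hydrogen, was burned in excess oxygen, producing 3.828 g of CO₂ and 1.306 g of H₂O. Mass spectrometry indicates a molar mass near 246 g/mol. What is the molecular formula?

C18H30

mol C = 3.828 g CO₂ ÷ 44.009 g/mol = 0.086982 mol
mol H = 2 × 1.306 g H₂O ÷ 18.015 g/mol = 0.14499 mol
Divide by the smallest (0.086982 mol): C 1.000, H 1.667
Multiplying each by 3 gives whole numbers: C 3.00, H 5.00
Empirical formula: C3H5
Empirical-formula mass = 41.07 g/mol; 246 ÷ 41.07 ≈ 6, so the molecular formula is C18H30.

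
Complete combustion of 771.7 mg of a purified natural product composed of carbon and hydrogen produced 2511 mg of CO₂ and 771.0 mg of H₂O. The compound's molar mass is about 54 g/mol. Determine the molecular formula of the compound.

mol C = 2.511 g CO₂ ÷ 44.009 g/mol = 0.057057 mol
mol H = 2 × 0.7710 g H₂O ÷ 18.015 g/mol = 0.085595 mol
Divide by the smallest (0.057057 mol): C 1.000, H 1.500
Multiplying each by 2 gives whole numbers: C 2.00, H 3.00
Empirical formula: C2H3
Empirical-formula mass = 27.05 g/mol; 54 ÷ 27.05 ≈ 2, so the molecular formula is C4H6.

C4H6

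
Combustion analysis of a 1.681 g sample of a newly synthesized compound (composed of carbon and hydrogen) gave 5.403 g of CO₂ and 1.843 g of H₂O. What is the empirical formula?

mol C = 5.403 g CO₂ ÷ 44.009 g/mol = 0.12277 mol
mol H = 2 × 1.843 g H₂O ÷ 18.015 g/mol = 0.20461 mol
Divide by the smallest (0.12277 mol): C 1.000, H 1.667
Multiplying each by 3 gives whole numbers: C 3.00, H 5.00

C3H5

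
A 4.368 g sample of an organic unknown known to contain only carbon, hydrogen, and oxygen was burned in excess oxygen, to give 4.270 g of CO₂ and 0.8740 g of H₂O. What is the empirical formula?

mol C = 4.270 g CO₂ ÷ 44.009 g/mol = 0.097026 mol
mol H = 2 × 0.8740 g H₂O ÷ 18.015 g/mol = 0.097030 mol
mass O = 4.368 − (1.1654 + 0.097806) = 3.1048 g → mol O = 3.1048 ÷ 15.999 = 0.19406 mol
Divide by the smallest (0.097026 mol): C 1.000, H 1.000, O 2.000

CHO2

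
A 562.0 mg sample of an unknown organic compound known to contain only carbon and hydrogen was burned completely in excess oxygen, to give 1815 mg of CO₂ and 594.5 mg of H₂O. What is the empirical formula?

mol C = 1.815 g CO₂ ÷ 44.009 g/mol = 0.041242 mol
mol H = 2 × 0.5945 g H₂O ÷ 18.015 g/mol = 0.066001 mol
Divide by the smallest (0.041242 mol): C 1.000, H 1.600
Multiplying each by 5 gives whole numbers: C 5.00, H 8.00

C5H8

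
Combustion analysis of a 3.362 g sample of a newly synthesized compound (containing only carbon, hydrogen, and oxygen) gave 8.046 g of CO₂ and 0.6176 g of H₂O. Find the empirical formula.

C8H3O3

mol C = 8.046 g CO₂ ÷ 44.009 g/mol = 0.18283 mol
mol H = 2 × 0.6176 g H₂O ÷ 18.015 g/mol = 0.068565 mol
mass O = 3.362 − (2.1959 + 0.069114) = 1.0970 g → mol O = 1.0970 ÷ 15.999 = 0.068564 mol
Divide by the smallest (0.068564 mol): C 2.666, H 1.000, O 1.000
Multiplying each by 3 gives whole numbers: C 8.00, H 3.00, O 3.00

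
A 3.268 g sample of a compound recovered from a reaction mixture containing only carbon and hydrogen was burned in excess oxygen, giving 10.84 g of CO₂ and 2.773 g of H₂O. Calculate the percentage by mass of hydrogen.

9.50%

mol C = 10.84 g CO₂ ÷ 44.009 g/mol = 0.24631 mol
mol H = 2 × 2.773 g H₂O ÷ 18.015 g/mol = 0.30785 mol
mass % H = 0.31032 g ÷ 3.268 g × 100%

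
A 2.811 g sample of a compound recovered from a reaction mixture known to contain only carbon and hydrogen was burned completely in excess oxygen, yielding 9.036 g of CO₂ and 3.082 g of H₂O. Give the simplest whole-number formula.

C3H5

mol C = 9.036 g CO₂ ÷ 44.009 g/mol = 0.20532 mol
mol H = 2 × 3.082 g H₂O ÷ 18.015 g/mol = 0.34216 mol
Divide by the smallest (0.20532 mol): C 1.000, H 1.666
Multiplying each by 3 gives whole numbers: C 3.00, H 5.00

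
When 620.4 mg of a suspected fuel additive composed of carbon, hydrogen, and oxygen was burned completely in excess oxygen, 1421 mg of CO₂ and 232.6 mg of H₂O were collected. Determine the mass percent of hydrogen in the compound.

mol C = 1.421 g CO₂ ÷ 44.009 g/mol = 0.032289 mol
mol H = 2 × 0.2326 g H₂O ÷ 18.015 g/mol = 0.025823 mol
mass O = 0.6204 − (0.38782 + 0.026030) = 0.20655 g → mol O = 0.20655 ÷ 15.999 = 0.012910 mol
mass % H = 0.026030 g ÷ 0.6204 g × 100%

4.20%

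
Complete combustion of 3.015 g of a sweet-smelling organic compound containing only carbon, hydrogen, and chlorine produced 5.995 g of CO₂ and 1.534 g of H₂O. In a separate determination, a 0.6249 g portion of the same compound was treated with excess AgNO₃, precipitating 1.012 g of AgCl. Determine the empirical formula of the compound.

C4H5Cl

mol C = 5.995 g CO₂ ÷ 44.009 g/mol = 0.13622 mol
mol H = 2 × 1.534 g H₂O ÷ 18.015 g/mol = 0.17030 mol
From the AgCl data: mol Cl per gram of compound = (1.012 ÷ 143.318) ÷ 0.6249 = 0.011300 mol/g, so in the 3.015 g combustion sample mol Cl = 0.034069 mol
Divide by the smallest (0.034069 mol): C 3.998, H 4.999, Cl 1.000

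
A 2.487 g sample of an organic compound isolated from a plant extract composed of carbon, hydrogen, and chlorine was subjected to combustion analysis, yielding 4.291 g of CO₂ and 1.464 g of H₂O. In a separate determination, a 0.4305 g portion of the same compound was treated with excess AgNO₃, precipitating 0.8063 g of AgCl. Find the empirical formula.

mol C = 4.291 g CO₂ ÷ 44.009 g/mol = 0.097503 mol
mol H = 2 × 1.464 g H₂O ÷ 18.015 g/mol = 0.16253 mol
From the AgCl data: mol Cl per gram of compound = (0.8063 ÷ 143.318) ÷ 0.4305 = 0.013068 mol/g, so in the 2.487 g combustion sample mol Cl = 0.032501 mol
Divide by the smallest (0.032501 mol): C 3.000, H 5.001, Cl 1.000

C3H5Cl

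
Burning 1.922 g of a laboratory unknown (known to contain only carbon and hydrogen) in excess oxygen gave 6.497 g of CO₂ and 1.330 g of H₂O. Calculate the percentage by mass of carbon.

92.26%

mol C = 6.497 g CO₂ ÷ 44.009 g/mol = 0.14763 mol
mol H = 2 × 1.330 g H₂O ÷ 18.015 g/mol = 0.14765 mol
mass % C = 1.7732 g ÷ 1.922 g × 100%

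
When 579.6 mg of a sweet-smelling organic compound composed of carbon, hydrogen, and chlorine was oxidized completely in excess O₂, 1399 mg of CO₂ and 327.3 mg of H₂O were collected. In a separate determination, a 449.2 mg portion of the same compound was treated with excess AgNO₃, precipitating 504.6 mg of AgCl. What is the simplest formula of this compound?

C7H8Cl

mol C = 1.399 g CO₂ ÷ 44.009 g/mol = 0.031789 mol
mol H = 2 × 0.3273 g H₂O ÷ 18.015 g/mol = 0.036336 mol
From the AgCl data: mol Cl per gram of compound = (0.5046 ÷ 143.318) ÷ 0.4492 = 0.0078380 mol/g, so in the 0.5796 g combustion sample mol Cl = 0.0045429 mol
Divide by the smallest (0.0045429 mol): C 6.997, H 7.998, Cl 1.000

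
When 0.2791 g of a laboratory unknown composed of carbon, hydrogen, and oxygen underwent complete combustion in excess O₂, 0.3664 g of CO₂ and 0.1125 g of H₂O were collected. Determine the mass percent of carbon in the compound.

mol C = 0.3664 g CO₂ ÷ 44.009 g/mol = 0.0083256 mol
mol H = 2 × 0.1125 g H₂O ÷ 18.015 g/mol = 0.012490 mol
mass O = 0.2791 − (0.099998 + 0.012590) = 0.16651 g → mol O = 0.16651 ÷ 15.999 = 0.010408 mol
mass % C = 0.099998 g ÷ 0.2791 g × 100%

35.83%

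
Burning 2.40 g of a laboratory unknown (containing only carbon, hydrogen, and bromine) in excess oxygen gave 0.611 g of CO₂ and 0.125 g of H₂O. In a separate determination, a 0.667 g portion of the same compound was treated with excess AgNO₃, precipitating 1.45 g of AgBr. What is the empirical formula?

mol C = 0.611 g CO₂ ÷ 44.009 g/mol = 0.01388 mol
mol H = 2 × 0.125 g H₂O ÷ 18.015 g/mol = 0.01388 mol
From the AgBr data: mol Br per gram of compound = (1.45 ÷ 187.772) ÷ 0.667 = 0.01158 mol/g, so in the 2.40 g combustion sample mol Br = 0.02779 mol
Divide by the smallest (0.01388 mol): C 1.000, H 1.000, Br 2.002

CHBr2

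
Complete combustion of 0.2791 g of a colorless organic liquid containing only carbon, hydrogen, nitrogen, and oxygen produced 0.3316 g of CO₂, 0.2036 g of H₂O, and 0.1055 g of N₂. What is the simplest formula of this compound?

C2H6N2O

mol C = 0.3316 g CO₂ ÷ 44.009 g/mol = 0.0075348 mol
mol H = 2 × 0.2036 g H₂O ÷ 18.015 g/mol = 0.022603 mol
mol N = 2 × 0.1055 g N₂ ÷ 28.014 g/mol = 0.0075319 mol
mass O = 0.2791 − (0.090501 + 0.022784 + 0.10550) = 0.060315 g → mol O = 0.060315 ÷ 15.999 = 0.0037699 mol
Divide by the smallest (0.0037699 mol): C 1.999, H 5.996, N 1.998, O 1.000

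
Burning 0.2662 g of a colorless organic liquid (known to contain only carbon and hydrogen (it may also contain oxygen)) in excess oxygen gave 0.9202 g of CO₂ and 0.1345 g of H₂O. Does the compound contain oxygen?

mol C = 0.9202 g CO₂ ÷ 44.009 g/mol = 0.020909 mol
mol H = 2 × 0.1345 g H₂O ÷ 18.015 g/mol = 0.014932 mol
C and H together account for 0.26619 g — essentially the entire 0.2662 g sample — so the compound contains no oxygen.

no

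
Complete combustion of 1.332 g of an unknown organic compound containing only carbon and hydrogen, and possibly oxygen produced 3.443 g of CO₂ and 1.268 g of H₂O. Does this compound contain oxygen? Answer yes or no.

mol C = 3.443 g CO₂ ÷ 44.009 g/mol = 0.078234 mol
mol H = 2 × 1.268 g H₂O ÷ 18.015 g/mol = 0.14077 mol
C and H account for only 1.0816 g of the 1.332 g sample; the remaining 0.25043 g must be oxygen.

yes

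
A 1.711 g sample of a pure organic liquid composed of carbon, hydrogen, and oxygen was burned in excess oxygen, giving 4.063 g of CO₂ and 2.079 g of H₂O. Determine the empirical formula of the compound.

mol C = 4.063 g CO₂ ÷ 44.009 g/mol = 0.092322 mol
mol H = 2 × 2.079 g H₂O ÷ 18.015 g/mol = 0.23081 mol
mass O = 1.711 − (1.1089 + 0.23265) = 0.36947 g → mol O = 0.36947 ÷ 15.999 = 0.023093 mol
Divide by the smallest (0.023093 mol): C 3.998, H 9.995, O 1.000

C4H10O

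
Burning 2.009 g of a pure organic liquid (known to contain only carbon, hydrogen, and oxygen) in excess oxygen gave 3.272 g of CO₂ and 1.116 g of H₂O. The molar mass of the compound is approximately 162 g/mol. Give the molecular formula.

C6H10O5

mol C = 3.272 g CO₂ ÷ 44.009 g/mol = 0.074348 mol
mol H = 2 × 1.116 g H₂O ÷ 18.015 g/mol = 0.12390 mol
mass O = 2.009 − (0.89300 + 0.12489) = 0.99111 g → mol O = 0.99111 ÷ 15.999 = 0.061948 mol
Divide by the smallest (0.061948 mol): C 1.200, H 2.000, O 1.000
Multiplying each by 5 gives whole numbers: C 6.00, H 10.00, O 5.00
Empirical formula: C6H10O5
Empirical-formula mass = 162.14 g/mol; 162 ÷ 162.14 ≈ 1, so the molecular formula is C6H10O5.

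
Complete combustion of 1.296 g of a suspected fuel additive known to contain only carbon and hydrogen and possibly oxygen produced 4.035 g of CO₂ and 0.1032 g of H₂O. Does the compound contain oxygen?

mol C = 4.035 g CO₂ ÷ 44.009 g/mol = 0.091686 mol
mol H = 2 × 0.1032 g H₂O ÷ 18.015 g/mol = 0.011457 mol
C and H account for only 1.1128 g of the 1.296 g sample; the remaining 0.18321 g must be oxygen.

yes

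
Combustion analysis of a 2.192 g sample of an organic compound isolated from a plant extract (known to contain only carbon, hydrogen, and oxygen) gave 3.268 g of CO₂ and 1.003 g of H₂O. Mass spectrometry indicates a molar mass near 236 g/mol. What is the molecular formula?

mol C = 3.268 g CO₂ ÷ 44.009 g/mol = 0.074258 mol
mol H = 2 × 1.003 g H₂O ÷ 18.015 g/mol = 0.11135 mol
mass O = 2.192 − (0.89191 + 0.11224) = 1.1879 g → mol O = 1.1879 ÷ 15.999 = 0.074245 mol
Divide by the smallest (0.074245 mol): C 1.000, H 1.500, O 1.000
Multiplying each by 2 gives whole numbers: C 2.00, H 3.00, O 2.00
Empirical formula: C2H3O2
Empirical-formula mass = 59.04 g/mol; 236 ÷ 59.04 ≈ 4, so the molecular formula is C8H12O8.

C8H12O8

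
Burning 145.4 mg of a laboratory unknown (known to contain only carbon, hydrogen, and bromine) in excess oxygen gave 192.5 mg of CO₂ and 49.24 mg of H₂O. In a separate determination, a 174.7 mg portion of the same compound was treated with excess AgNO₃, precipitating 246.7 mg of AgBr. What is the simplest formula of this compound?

C4H5Br

mol C = 0.1925 g CO₂ ÷ 44.009 g/mol = 0.0043741 mol
mol H = 2 × 0.04924 g H₂O ÷ 18.015 g/mol = 0.0054666 mol
From the AgBr data: mol Br per gram of compound = (0.2467 ÷ 187.772) ÷ 0.1747 = 0.0075205 mol/g, so in the 0.1454 g combustion sample mol Br = 0.0010935 mol
Divide by the smallest (0.0010935 mol): C 4.000, H 4.999, Br 1.000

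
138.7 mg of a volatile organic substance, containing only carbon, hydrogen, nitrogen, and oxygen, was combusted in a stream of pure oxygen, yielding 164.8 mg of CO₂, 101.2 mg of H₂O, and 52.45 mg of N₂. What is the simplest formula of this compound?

mol C = 0.1648 g CO₂ ÷ 44.009 g/mol = 0.0037447 mol
mol H = 2 × 0.1012 g H₂O ÷ 18.015 g/mol = 0.011235 mol
mol N = 2 × 0.05245 g N₂ ÷ 28.014 g/mol = 0.0037446 mol
mass O = 0.1387 − (0.044977 + 0.011325 + 0.052450) = 0.029948 g → mol O = 0.029948 ÷ 15.999 = 0.0018718 mol
Divide by the smallest (0.0018718 mol): C 2.001, H 6.002, N 2.000, O 1.000

C2H6N2O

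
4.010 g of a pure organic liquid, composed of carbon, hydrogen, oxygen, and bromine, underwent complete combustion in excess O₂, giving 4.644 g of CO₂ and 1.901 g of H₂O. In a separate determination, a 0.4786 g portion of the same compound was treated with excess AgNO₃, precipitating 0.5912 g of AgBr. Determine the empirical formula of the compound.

C4H8BrO

mol C = 4.644 g CO₂ ÷ 44.009 g/mol = 0.10552 mol
mol H = 2 × 1.901 g H₂O ÷ 18.015 g/mol = 0.21105 mol
From the AgBr data: mol Br per gram of compound = (0.5912 ÷ 187.772) ÷ 0.4786 = 0.0065786 mol/g, so in the 4.010 g combustion sample mol Br = 0.026380 mol
mass O = 4.010 − (1.2674 + 0.21273 + 2.1079) = 0.42195 g → mol O = 0.42195 ÷ 15.999 = 0.026373 mol
Divide by the smallest (0.026373 mol): C 4.001, H 8.002, Br 1.000, O 1.000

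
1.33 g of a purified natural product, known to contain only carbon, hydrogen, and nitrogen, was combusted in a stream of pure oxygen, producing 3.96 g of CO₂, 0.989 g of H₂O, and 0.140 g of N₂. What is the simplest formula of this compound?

mol C = 3.96 g CO₂ ÷ 44.009 g/mol = 0.08998 mol
mol H = 2 × 0.989 g H₂O ÷ 18.015 g/mol = 0.1098 mol
mol N = 2 × 0.140 g N₂ ÷ 28.014 g/mol = 0.009995 mol
Divide by the smallest (0.009995 mol): C 9.003, H 10.985, N 1.000

C9H11N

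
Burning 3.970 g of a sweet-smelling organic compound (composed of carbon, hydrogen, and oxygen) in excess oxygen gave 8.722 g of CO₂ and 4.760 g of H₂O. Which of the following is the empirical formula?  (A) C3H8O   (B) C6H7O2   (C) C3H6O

mol C = 8.722 g CO₂ ÷ 44.009 g/mol = 0.19819 mol
mol H = 2 × 4.760 g H₂O ÷ 18.015 g/mol = 0.52845 mol
mass O = 3.970 − (2.3804 + 0.53268) = 1.0569 g → mol O = 1.0569 ÷ 15.999 = 0.066061 mol
Divide by the smallest (0.066061 mol): C 3.000, H 7.999, O 1.000

(A) C3H8O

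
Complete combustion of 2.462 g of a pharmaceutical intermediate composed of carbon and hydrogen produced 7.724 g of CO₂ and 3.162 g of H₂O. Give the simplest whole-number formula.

mol C = 7.724 g CO₂ ÷ 44.009 g/mol = 0.17551 mol
mol H = 2 × 3.162 g H₂O ÷ 18.015 g/mol = 0.35104 mol
Divide by the smallest (0.17551 mol): C 1.000, H 2.000

CH2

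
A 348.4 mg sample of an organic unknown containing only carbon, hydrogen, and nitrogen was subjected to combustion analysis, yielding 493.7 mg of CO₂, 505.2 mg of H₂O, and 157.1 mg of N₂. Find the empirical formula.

CH5N

mol C = 0.4937 g CO₂ ÷ 44.009 g/mol = 0.011218 mol
mol H = 2 × 0.5052 g H₂O ÷ 18.015 g/mol = 0.056087 mol
mol N = 2 × 0.1571 g N₂ ÷ 28.014 g/mol = 0.011216 mol
Divide by the smallest (0.011216 mol): C 1.000, H 5.001, N 1.000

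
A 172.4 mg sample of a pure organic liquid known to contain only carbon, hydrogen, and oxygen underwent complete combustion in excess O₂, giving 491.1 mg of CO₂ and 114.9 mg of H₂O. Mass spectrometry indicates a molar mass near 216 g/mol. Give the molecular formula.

C14H16O2

mol C = 0.4911 g CO₂ ÷ 44.009 g/mol = 0.011159 mol
mol H = 2 × 0.1149 g H₂O ÷ 18.015 g/mol = 0.012756 mol
mass O = 0.1724 − (0.13403 + 0.012858) = 0.025510 g → mol O = 0.025510 ÷ 15.999 = 0.0015945 mol
Divide by the smallest (0.0015945 mol): C 6.999, H 8.000, O 1.000
Empirical formula: C7H8O
Empirical-formula mass = 108.14 g/mol; 216 ÷ 108.14 ≈ 2, so the molecular formula is C14H16O2.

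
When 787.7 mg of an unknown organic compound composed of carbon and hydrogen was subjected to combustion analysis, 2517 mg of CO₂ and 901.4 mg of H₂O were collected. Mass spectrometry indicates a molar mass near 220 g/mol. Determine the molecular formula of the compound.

mol C = 2.517 g CO₂ ÷ 44.009 g/mol = 0.057193 mol
mol H = 2 × 0.9014 g H₂O ÷ 18.015 g/mol = 0.10007 mol
Divide by the smallest (0.057193 mol): C 1.000, H 1.750
Multiplying each by 4 gives whole numbers: C 4.00, H 7.00
Empirical formula: C4H7
Empirical-formula mass = 55.10 g/mol; 220 ÷ 55.10 ≈ 4, so the molecular formula is C16H28.

C16H28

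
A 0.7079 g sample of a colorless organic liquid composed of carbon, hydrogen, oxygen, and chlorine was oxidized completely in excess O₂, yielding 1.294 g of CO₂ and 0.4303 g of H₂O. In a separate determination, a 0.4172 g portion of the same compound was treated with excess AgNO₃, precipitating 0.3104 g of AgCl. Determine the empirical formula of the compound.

C8H13ClO3

mol C = 1.294 g CO₂ ÷ 44.009 g/mol = 0.029403 mol
mol H = 2 × 0.4303 g H₂O ÷ 18.015 g/mol = 0.047771 mol
From the AgCl data: mol Cl per gram of compound = (0.3104 ÷ 143.318) ÷ 0.4172 = 0.0051913 mol/g, so in the 0.7079 g combustion sample mol Cl = 0.0036749 mol
mass O = 0.7079 − (0.35316 + 0.048153 + 0.13028) = 0.17631 g → mol O = 0.17631 ÷ 15.999 = 0.011020 mol
Divide by the smallest (0.0036749 mol): C 8.001, H 12.999, Cl 1.000, O 2.999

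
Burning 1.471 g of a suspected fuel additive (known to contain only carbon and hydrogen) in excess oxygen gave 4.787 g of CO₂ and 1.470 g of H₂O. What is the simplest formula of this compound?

C2H3

mol C = 4.787 g CO₂ ÷ 44.009 g/mol = 0.10877 mol
mol H = 2 × 1.470 g H₂O ÷ 18.015 g/mol = 0.16320 mol
Divide by the smallest (0.10877 mol): C 1.000, H 1.500
Multiplying each by 2 gives whole numbers: C 2.00, H 3.00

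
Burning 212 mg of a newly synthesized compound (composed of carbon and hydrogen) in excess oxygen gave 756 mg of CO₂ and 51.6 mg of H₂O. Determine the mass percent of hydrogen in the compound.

2.7%

mol C = 0.756 g CO₂ ÷ 44.009 g/mol = 0.01718 mol
mol H = 2 × 0.0516 g H₂O ÷ 18.015 g/mol = 0.005729 mol
mass % H = 0.005774 g ÷ 0.212 g × 100%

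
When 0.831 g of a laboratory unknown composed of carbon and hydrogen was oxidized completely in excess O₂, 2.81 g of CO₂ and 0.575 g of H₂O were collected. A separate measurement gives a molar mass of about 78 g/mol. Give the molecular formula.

mol C = 2.81 g CO₂ ÷ 44.009 g/mol = 0.06385 mol
mol H = 2 × 0.575 g H₂O ÷ 18.015 g/mol = 0.06384 mol
Divide by the smallest (0.06384 mol): C 1.000, H 1.000
Empirical formula: CH
Empirical-formula mass = 13.02 g/mol; 78 ÷ 13.02 ≈ 6, so the molecular formula is C6H6.

C6H6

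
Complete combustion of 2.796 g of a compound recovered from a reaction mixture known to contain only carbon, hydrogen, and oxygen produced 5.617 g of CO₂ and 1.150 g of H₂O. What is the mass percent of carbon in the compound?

54.83%

mol C = 5.617 g CO₂ ÷ 44.009 g/mol = 0.12763 mol
mol H = 2 × 1.150 g H₂O ÷ 18.015 g/mol = 0.12767 mol
mass O = 2.796 − (1.5330 + 0.12869) = 1.1343 g → mol O = 1.1343 ÷ 15.999 = 0.070899 mol
mass % C = 1.5330 g ÷ 2.796 g × 100%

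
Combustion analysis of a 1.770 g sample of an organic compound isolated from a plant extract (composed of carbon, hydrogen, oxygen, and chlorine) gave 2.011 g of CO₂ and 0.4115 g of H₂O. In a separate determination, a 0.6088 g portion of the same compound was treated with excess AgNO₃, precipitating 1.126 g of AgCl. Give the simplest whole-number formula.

mol C = 2.011 g CO₂ ÷ 44.009 g/mol = 0.045695 mol
mol H = 2 × 0.4115 g H₂O ÷ 18.015 g/mol = 0.045684 mol
From the AgCl data: mol Cl per gram of compound = (1.126 ÷ 143.318) ÷ 0.6088 = 0.012905 mol/g, so in the 1.770 g combustion sample mol Cl = 0.022842 mol
mass O = 1.770 − (0.54885 + 0.046050 + 0.80975) = 0.36535 g → mol O = 0.36535 ÷ 15.999 = 0.022836 mol
Divide by the smallest (0.022836 mol): C 2.001, H 2.001, Cl 1.000, O 1.000

C2H2ClO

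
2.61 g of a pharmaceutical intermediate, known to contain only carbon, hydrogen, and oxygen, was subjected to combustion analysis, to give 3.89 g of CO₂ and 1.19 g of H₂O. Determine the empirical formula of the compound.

mol C = 3.89 g CO₂ ÷ 44.009 g/mol = 0.08839 mol
mol H = 2 × 1.19 g H₂O ÷ 18.015 g/mol = 0.1321 mol
mass O = 2.61 − (1.062 + 0.1332) = 1.415 g → mol O = 1.415 ÷ 15.999 = 0.08845 mol
Divide by the smallest (0.08839 mol): C 1.000, H 1.495, O 1.001
Multiplying each by 2 gives whole numbers: C 2.00, H 2.99, O 2.00

C2H3O2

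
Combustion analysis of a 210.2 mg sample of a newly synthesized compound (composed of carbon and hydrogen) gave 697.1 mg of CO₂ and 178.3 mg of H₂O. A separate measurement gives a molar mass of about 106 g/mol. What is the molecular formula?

mol C = 0.6971 g CO₂ ÷ 44.009 g/mol = 0.015840 mol
mol H = 2 × 0.1783 g H₂O ÷ 18.015 g/mol = 0.019795 mol
Divide by the smallest (0.015840 mol): C 1.000, H 1.250
Multiplying each by 4 gives whole numbers: C 4.00, H 5.00
Empirical formula: C4H5
Empirical-formula mass = 53.08 g/mol; 106 ÷ 53.08 ≈ 2, so the molecular formula is C8H10.

C8H10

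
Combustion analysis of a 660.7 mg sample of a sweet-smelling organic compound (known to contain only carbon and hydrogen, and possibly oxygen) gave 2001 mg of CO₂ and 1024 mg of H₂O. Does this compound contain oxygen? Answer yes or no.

mol C = 2.001 g CO₂ ÷ 44.009 g/mol = 0.045468 mol
mol H = 2 × 1.024 g H₂O ÷ 18.015 g/mol = 0.11368 mol
C and H together account for 0.66071 g — essentially the entire 0.6607 g sample — so the compound contains no oxygen.

no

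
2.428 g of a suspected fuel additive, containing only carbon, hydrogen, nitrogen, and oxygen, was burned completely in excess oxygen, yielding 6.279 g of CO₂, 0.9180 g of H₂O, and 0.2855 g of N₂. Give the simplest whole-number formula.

C7H5NO

mol C = 6.279 g CO₂ ÷ 44.009 g/mol = 0.14268 mol
mol H = 2 × 0.9180 g H₂O ÷ 18.015 g/mol = 0.10192 mol
mol N = 2 × 0.2855 g N₂ ÷ 28.014 g/mol = 0.020383 mol
mass O = 2.428 − (1.7137 + 0.10273 + 0.28550) = 0.32610 g → mol O = 0.32610 ÷ 15.999 = 0.020382 mol
Divide by the smallest (0.020382 mol): C 7.000, H 5.000, N 1.000, O 1.000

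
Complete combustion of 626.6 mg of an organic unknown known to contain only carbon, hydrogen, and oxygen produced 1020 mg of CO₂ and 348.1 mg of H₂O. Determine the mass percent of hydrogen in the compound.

mol C = 1.020 g CO₂ ÷ 44.009 g/mol = 0.023177 mol
mol H = 2 × 0.3481 g H₂O ÷ 18.015 g/mol = 0.038646 mol
mass O = 0.6266 − (0.27838 + 0.038955) = 0.30927 g → mol O = 0.30927 ÷ 15.999 = 0.019330 mol
mass % H = 0.038955 g ÷ 0.6266 g × 100%

6.22%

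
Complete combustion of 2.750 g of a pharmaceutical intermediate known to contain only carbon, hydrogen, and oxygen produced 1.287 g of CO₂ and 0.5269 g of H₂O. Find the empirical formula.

CH2O5

mol C = 1.287 g CO₂ ÷ 44.009 g/mol = 0.029244 mol
mol H = 2 × 0.5269 g H₂O ÷ 18.015 g/mol = 0.058496 mol
mass O = 2.750 − (0.35125 + 0.058964) = 2.3398 g → mol O = 2.3398 ÷ 15.999 = 0.14625 mol
Divide by the smallest (0.029244 mol): C 1.000, H 2.000, O 5.001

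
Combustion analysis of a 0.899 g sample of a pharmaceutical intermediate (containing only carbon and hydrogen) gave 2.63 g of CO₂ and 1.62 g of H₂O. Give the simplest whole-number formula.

CH3

mol C = 2.63 g CO₂ ÷ 44.009 g/mol = 0.05976 mol
mol H = 2 × 1.62 g H₂O ÷ 18.015 g/mol = 0.1799 mol
Divide by the smallest (0.05976 mol): C 1.000, H 3.010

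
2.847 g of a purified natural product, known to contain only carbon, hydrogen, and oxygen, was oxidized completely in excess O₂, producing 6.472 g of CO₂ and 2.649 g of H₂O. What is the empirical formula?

C3H6O

mol C = 6.472 g CO₂ ÷ 44.009 g/mol = 0.14706 mol
mol H = 2 × 2.649 g H₂O ÷ 18.015 g/mol = 0.29409 mol
mass O = 2.847 − (1.7663 + 0.29644) = 0.78421 g → mol O = 0.78421 ÷ 15.999 = 0.049016 mol
Divide by the smallest (0.049016 mol): C 3.000, H 6.000, O 1.000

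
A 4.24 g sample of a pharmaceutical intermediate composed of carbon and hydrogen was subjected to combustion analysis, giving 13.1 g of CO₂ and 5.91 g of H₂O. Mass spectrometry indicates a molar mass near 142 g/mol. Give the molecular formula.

C10H22

mol C = 13.1 g CO₂ ÷ 44.009 g/mol = 0.2977 mol
mol H = 2 × 5.91 g H₂O ÷ 18.015 g/mol = 0.6561 mol
Divide by the smallest (0.2977 mol): C 1.000, H 2.204
Multiplying each by 5 gives whole numbers: C 5.00, H 11.02
Empirical formula: C5H11
Empirical-formula mass = 71.14 g/mol; 142 ÷ 71.14 ≈ 2, so the molecular formula is C10H22.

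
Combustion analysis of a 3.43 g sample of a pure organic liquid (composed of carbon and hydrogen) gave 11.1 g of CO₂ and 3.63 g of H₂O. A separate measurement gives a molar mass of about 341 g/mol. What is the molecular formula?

C25H40

mol C = 11.1 g CO₂ ÷ 44.009 g/mol = 0.2522 mol
mol H = 2 × 3.63 g H₂O ÷ 18.015 g/mol = 0.4030 mol
Divide by the smallest (0.2522 mol): C 1.000, H 1.598
Multiplying each by 5 gives whole numbers: C 5.00, H 7.99
Empirical formula: C5H8
Empirical-formula mass = 68.12 g/mol; 341 ÷ 68.12 ≈ 5, so the molecular formula is C25H40.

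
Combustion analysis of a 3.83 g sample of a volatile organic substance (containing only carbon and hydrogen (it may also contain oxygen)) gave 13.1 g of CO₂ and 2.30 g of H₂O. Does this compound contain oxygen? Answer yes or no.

no

mol C = 13.1 g CO₂ ÷ 44.009 g/mol = 0.2977 mol
mol H = 2 × 2.30 g H₂O ÷ 18.015 g/mol = 0.2553 mol
C and H together account for 3.833 g — essentially the entire 3.83 g sample — so the compound contains no oxygen.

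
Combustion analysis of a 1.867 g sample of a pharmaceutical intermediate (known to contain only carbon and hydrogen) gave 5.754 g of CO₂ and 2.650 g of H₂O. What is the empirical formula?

mol C = 5.754 g CO₂ ÷ 44.009 g/mol = 0.13075 mol
mol H = 2 × 2.650 g H₂O ÷ 18.015 g/mol = 0.29420 mol
Divide by the smallest (0.13075 mol): C 1.000, H 2.250
Multiplying each by 4 gives whole numbers: C 4.00, H 9.00

C4H9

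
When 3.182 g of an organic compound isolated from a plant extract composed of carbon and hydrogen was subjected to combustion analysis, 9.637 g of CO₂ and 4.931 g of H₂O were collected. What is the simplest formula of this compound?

mol C = 9.637 g CO₂ ÷ 44.009 g/mol = 0.21898 mol
mol H = 2 × 4.931 g H₂O ÷ 18.015 g/mol = 0.54743 mol
Divide by the smallest (0.21898 mol): C 1.000, H 2.500
Multiplying each by 2 gives whole numbers: C 2.00, H 5.00

C2H5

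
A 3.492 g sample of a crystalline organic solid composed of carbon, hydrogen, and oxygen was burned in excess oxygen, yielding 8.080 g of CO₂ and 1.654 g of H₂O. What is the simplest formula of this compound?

C8H8O3

mol C = 8.080 g CO₂ ÷ 44.009 g/mol = 0.18360 mol
mol H = 2 × 1.654 g H₂O ÷ 18.015 g/mol = 0.18362 mol
mass O = 3.492 − (2.2052 + 0.18509) = 1.1017 g → mol O = 1.1017 ÷ 15.999 = 0.068861 mol
Divide by the smallest (0.068861 mol): C 2.666, H 2.667, O 1.000
Multiplying each by 3 gives whole numbers: C 8.00, H 8.00, O 3.00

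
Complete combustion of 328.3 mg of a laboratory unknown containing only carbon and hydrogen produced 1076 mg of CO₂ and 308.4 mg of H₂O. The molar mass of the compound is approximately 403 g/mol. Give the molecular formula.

mol C = 1.076 g CO₂ ÷ 44.009 g/mol = 0.024450 mol
mol H = 2 × 0.3084 g H₂O ÷ 18.015 g/mol = 0.034238 mol
Divide by the smallest (0.024450 mol): C 1.000, H 1.400
Multiplying each by 5 gives whole numbers: C 5.00, H 7.00
Empirical formula: C5H7
Empirical-formula mass = 67.11 g/mol; 403 ÷ 67.11 ≈ 6, so the molecular formula is C30H42.

C30H42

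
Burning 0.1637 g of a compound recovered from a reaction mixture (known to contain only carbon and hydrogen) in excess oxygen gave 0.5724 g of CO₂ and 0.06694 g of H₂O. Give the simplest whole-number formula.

C7H4

mol C = 0.5724 g CO₂ ÷ 44.009 g/mol = 0.013006 mol
mol H = 2 × 0.06694 g H₂O ÷ 18.015 g/mol = 0.0074316 mol
Divide by the smallest (0.0074316 mol): C 1.750, H 1.000
Multiplying each by 4 gives whole numbers: C 7.00, H 4.00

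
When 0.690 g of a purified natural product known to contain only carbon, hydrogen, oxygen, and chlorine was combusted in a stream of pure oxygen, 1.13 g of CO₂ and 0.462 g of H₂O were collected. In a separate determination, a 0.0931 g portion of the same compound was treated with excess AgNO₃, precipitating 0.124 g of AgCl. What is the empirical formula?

C4H8ClO

mol C = 1.13 g CO₂ ÷ 44.009 g/mol = 0.02568 mol
mol H = 2 × 0.462 g H₂O ÷ 18.015 g/mol = 0.05129 mol
From the AgCl data: mol Cl per gram of compound = (0.124 ÷ 143.318) ÷ 0.0931 = 0.009293 mol/g, so in the 0.690 g combustion sample mol Cl = 0.006412 mol
mass O = 0.690 − (0.3084 + 0.05170 + 0.2273) = 0.1026 g → mol O = 0.1026 ÷ 15.999 = 0.006412 mol
Divide by the smallest (0.006412 mol): C 4.005, H 8.000, Cl 1.000, O 1.000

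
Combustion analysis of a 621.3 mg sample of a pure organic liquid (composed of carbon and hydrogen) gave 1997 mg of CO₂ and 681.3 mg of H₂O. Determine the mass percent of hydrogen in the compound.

mol C = 1.997 g CO₂ ÷ 44.009 g/mol = 0.045377 mol
mol H = 2 × 0.6813 g H₂O ÷ 18.015 g/mol = 0.075637 mol
mass % H = 0.076242 g ÷ 0.6213 g × 100%

12.27%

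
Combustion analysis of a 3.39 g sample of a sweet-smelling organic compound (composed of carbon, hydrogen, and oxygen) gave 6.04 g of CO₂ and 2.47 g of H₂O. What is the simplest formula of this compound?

mol C = 6.04 g CO₂ ÷ 44.009 g/mol = 0.1372 mol
mol H = 2 × 2.47 g H₂O ÷ 18.015 g/mol = 0.2742 mol
mass O = 3.39 − (1.648 + 0.2764) = 1.465 g → mol O = 1.465 ÷ 15.999 = 0.09158 mol
Divide by the smallest (0.09158 mol): C 1.499, H 2.994, O 1.000
Multiplying each by 2 gives whole numbers: C 3.00, H 5.99, O 2.00

C3H6O2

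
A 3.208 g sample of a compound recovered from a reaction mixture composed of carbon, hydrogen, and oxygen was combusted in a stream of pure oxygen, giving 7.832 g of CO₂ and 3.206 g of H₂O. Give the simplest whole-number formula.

mol C = 7.832 g CO₂ ÷ 44.009 g/mol = 0.17796 mol
mol H = 2 × 3.206 g H₂O ÷ 18.015 g/mol = 0.35593 mol
mass O = 3.208 − (2.1375 + 0.35877) = 0.71171 g → mol O = 0.71171 ÷ 15.999 = 0.044484 mol
Divide by the smallest (0.044484 mol): C 4.001, H 8.001, O 1.000

C4H8O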